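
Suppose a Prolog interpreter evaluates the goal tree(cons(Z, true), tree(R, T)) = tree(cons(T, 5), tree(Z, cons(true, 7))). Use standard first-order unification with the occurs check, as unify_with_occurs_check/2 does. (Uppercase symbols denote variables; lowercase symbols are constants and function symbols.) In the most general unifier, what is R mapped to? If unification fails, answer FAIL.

FAIL

Decompose tree/2: cons(Z, true) = cons(T, 5),  tree(R, T) = tree(Z, cons(true, 7)).
Decompose cons/2: Z = T,  true = 5.
Bind Z := T; substituting into the one remaining equation that mentions Z gives: tree(R, T) = tree(T, cons(true, 7)).
Clash: constants true and 5 differ; no unifier exists.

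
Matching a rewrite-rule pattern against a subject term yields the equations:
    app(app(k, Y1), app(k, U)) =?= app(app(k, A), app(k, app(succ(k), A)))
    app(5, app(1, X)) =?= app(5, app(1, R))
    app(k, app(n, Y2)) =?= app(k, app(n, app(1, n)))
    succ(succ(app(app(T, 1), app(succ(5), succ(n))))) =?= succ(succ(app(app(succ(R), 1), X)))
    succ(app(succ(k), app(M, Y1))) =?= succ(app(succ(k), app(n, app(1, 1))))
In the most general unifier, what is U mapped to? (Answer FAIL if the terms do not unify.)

Decompose app/2: app(k, Y1) =?= app(k, A),  app(k, U) =?= app(k, app(succ(k), A)).
Decompose app/2: k =?= k,  Y1 =?= A.
Delete trivial equation k =?= k.
Bind Y1 := A; substituting into the one remaining equation that mentions Y1 gives: succ(app(succ(k), app(M, A))) =?= succ(app(succ(k), app(n, app(1, 1)))).
Decompose app/2: k =?= k,  U =?= app(succ(k), A).
Delete trivial equation k =?= k.
Bind U := app(succ(k), A); no other remaining equation mentions U.
Decompose app/2: 5 =?= 5,  app(1, X) =?= app(1, R).
Delete trivial equation 5 =?= 5.
Decompose app/2: 1 =?= 1,  X =?= R.
Delete trivial equation 1 =?= 1.
Bind X := R; substituting into the one remaining equation that mentions X gives: succ(succ(app(app(T, 1), app(succ(5), succ(n))))) =?= succ(succ(app(app(succ(R), 1), R))).
Decompose app/2: k =?= k,  app(n, Y2) =?= app(n, app(1, n)).
Delete trivial equation k =?= k.
Decompose app/2: n =?= n,  Y2 =?= app(1, n).
Delete trivial equation n =?= n.
Bind Y2 := app(1, n); no other remaining equation mentions Y2.
Decompose succ/1: succ(app(app(T, 1), app(succ(5), succ(n)))) =?= succ(app(app(succ(R), 1), R)).
Decompose succ/1: app(app(T, 1), app(succ(5), succ(n))) =?= app(app(succ(R), 1), R).
Decompose app/2: app(T, 1) =?= app(succ(R), 1),  app(succ(5), succ(n)) =?= R.
Decompose app/2: T =?= succ(R),  1 =?= 1.
Bind T := succ(R); no other remaining equation mentions T.
Delete trivial equation 1 =?= 1.
Bind R := app(succ(5), succ(n)); no other remaining equation mentions R. Substituting into the earlier bindings gives X := app(succ(5), succ(n)), T := succ(app(succ(5), succ(n))).
Decompose succ/1: app(succ(k), app(M, A)) =?= app(succ(k), app(n, app(1, 1))).
Decompose app/2: succ(k) =?= succ(k),  app(M, A) =?= app(n, app(1, 1)).
Delete trivial equation succ(k) =?= succ(k).
Decompose app/2: M =?= n,  A =?= app(1, 1).
Bind M := n; no other remaining equation mentions M.
Bind A := app(1, 1). Substituting into the earlier bindings gives Y1 := app(1, 1), U := app(succ(k), app(1, 1)).
MGU = { Y1 -> app(1, 1), U -> app(succ(k), app(1, 1)), X -> app(succ(5), succ(n)), Y2 -> app(1, n), T -> succ(app(succ(5), succ(n))), R -> app(succ(5), succ(n)), M -> n, A -> app(1, 1) }, so U -> app(succ(k), app(1, 1)).

app(succ(k), app(1, 1))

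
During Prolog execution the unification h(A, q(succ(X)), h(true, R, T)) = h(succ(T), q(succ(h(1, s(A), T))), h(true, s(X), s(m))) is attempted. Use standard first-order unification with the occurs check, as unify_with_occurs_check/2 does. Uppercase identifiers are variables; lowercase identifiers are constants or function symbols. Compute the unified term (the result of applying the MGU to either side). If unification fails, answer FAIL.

Decompose h/3: A = succ(T),  q(succ(X)) = q(succ(h(1, s(A), T))),  h(true, R, T) = h(true, s(X), s(m)).
Bind A := succ(T); substituting into the one remaining equation that mentions A gives: q(succ(X)) = q(succ(h(1, s(succ(T)), T))).
Decompose q/1: succ(X) = succ(h(1, s(succ(T)), T)).
Decompose succ/1: X = h(1, s(succ(T)), T).
Bind X := h(1, s(succ(T)), T); substituting into the remaining equation gives: h(true, R, T) = h(true, s(h(1, s(succ(T)), T)), s(m)).
Decompose h/3: true = true,  R = s(h(1, s(succ(T)), T)),  T = s(m).
Delete trivial equation true = true.
Bind R := s(h(1, s(succ(T)), T)); no other remaining equation mentions R.
Bind T := s(m). Substituting into the earlier bindings gives A := succ(s(m)), X := h(1, s(succ(s(m))), s(m)), R := s(h(1, s(succ(s(m))), s(m))).
Applying the MGU to either side gives h(succ(s(m)), q(succ(h(1, s(succ(s(m))), s(m)))), h(true, s(h(1, s(succ(s(m))), s(m))), s(m))).

h(succ(s(m)), q(succ(h(1, s(succ(s(m))), s(m)))), h(true, s(h(1, s(succ(s(m))), s(m))), s(m)))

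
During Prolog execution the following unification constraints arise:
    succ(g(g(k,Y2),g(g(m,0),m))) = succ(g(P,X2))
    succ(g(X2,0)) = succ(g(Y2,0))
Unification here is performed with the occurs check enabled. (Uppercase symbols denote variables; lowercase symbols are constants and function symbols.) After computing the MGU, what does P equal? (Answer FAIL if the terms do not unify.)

Decompose succ/1: g(g(k,Y2),g(g(m,0),m)) = g(P,X2).
Decompose g/2: g(k,Y2) = P,  g(g(m,0),m) = X2.
Bind P := g(k,Y2); no other remaining equation mentions P.
Bind X2 := g(g(m,0),m); substituting into the remaining equation gives: succ(g(g(g(m,0),m),0)) = succ(g(Y2,0)).
Decompose succ/1: g(g(g(m,0),m),0) = g(Y2,0).
Decompose g/2: g(g(m,0),m) = Y2,  0 = 0.
Bind Y2 := g(g(m,0),m); no other remaining equation mentions Y2. Substituting into the earlier binding gives P := g(k,g(g(m,0),m)).
Delete trivial equation 0 = 0.
MGU = { P ↦ g(k,g(g(m,0),m)), X2 ↦ g(g(m,0),m), Y2 ↦ g(g(m,0),m) }, so P ↦ g(k,g(g(m,0),m)).

g(k,g(g(m,0),m))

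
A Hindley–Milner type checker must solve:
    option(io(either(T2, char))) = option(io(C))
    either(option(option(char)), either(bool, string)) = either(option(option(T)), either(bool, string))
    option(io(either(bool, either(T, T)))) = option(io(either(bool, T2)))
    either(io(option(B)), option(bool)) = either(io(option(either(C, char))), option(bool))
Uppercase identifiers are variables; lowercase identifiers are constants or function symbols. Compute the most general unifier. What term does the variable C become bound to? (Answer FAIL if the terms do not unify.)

either(either(char, char), char)

Decompose option/1: io(either(T2, char)) = io(C).
Decompose io/1: either(T2, char) = C.
Bind C := either(T2, char); substituting into the one remaining equation that mentions C gives: either(io(option(B)), option(bool)) = either(io(option(either(either(T2, char), char))), option(bool)).
Decompose either/2: option(option(char)) = option(option(T)),  either(bool, string) = either(bool, string).
Decompose option/1: option(char) = option(T).
Decompose option/1: char = T.
Bind T := char; substituting into the one remaining equation that mentions T gives: option(io(either(bool, either(char, char)))) = option(io(either(bool, T2))).
Delete trivial equation either(bool, string) = either(bool, string).
Decompose option/1: io(either(bool, either(char, char))) = io(either(bool, T2)).
Decompose io/1: either(bool, either(char, char)) = either(bool, T2).
Decompose either/2: bool = bool,  either(char, char) = T2.
Delete trivial equation bool = bool.
Bind T2 := either(char, char); substituting into the remaining equation gives: either(io(option(B)), option(bool)) = either(io(option(either(either(either(char, char), char), char))), option(bool)). Substituting into the earlier binding gives C := either(either(char, char), char).
Decompose either/2: io(option(B)) = io(option(either(either(either(char, char), char), char))),  option(bool) = option(bool).
Decompose io/1: option(B) = option(either(either(either(char, char), char), char)).
Decompose option/1: B = either(either(either(char, char), char), char).
Bind B := either(either(either(char, char), char), char); no other remaining equation mentions B.
Delete trivial equation option(bool) = option(bool).
MGU = { C -> either(either(char, char), char), T -> char, T2 -> either(char, char), B -> either(either(either(char, char), char), char) }, so C -> either(either(char, char), char).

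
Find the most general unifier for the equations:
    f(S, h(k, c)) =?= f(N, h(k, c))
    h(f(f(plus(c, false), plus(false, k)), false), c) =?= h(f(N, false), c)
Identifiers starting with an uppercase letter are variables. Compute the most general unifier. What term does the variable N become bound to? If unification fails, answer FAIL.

f(plus(c, false), plus(false, k))

Decompose f/2: S =?= N,  h(k, c) =?= h(k, c).
Bind S := N; no other remaining equation mentions S.
Delete trivial equation h(k, c) =?= h(k, c).
Decompose h/2: f(f(plus(c, false), plus(false, k)), false) =?= f(N, false),  c =?= c.
Decompose f/2: f(plus(c, false), plus(false, k)) =?= N,  false =?= false.
Bind N := f(plus(c, false), plus(false, k)); no other remaining equation mentions N. Substituting into the earlier binding gives S := f(plus(c, false), plus(false, k)).
Delete trivial equation false =?= false.
Delete trivial equation c =?= c.
MGU = { S -> f(plus(c, false), plus(false, k)), N -> f(plus(c, false), plus(false, k)) }, so N -> f(plus(c, false), plus(false, k)).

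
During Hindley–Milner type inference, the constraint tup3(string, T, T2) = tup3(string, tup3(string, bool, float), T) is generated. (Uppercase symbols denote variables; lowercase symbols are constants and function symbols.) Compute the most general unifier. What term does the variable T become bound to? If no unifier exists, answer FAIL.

tup3(string, bool, float)

Decompose tup3/3: string = string,  T = tup3(string, bool, float),  T2 = T.
Delete trivial equation string = string.
Bind T := tup3(string, bool, float); substituting into the remaining equation gives: T2 = tup3(string, bool, float).
Bind T2 := tup3(string, bool, float).
MGU = { T ↦ tup3(string, bool, float), T2 ↦ tup3(string, bool, float) }, so T ↦ tup3(string, bool, float).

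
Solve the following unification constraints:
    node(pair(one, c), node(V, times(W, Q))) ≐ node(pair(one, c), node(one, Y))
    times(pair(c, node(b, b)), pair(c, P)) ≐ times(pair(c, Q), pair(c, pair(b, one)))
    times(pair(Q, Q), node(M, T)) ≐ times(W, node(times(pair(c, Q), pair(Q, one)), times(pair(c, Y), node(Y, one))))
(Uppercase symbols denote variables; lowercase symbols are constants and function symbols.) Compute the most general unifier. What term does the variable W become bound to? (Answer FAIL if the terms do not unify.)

pair(node(b, b), node(b, b))

Decompose node/2: pair(one, c) ≐ pair(one, c),  node(V, times(W, Q)) ≐ node(one, Y).
Delete trivial equation pair(one, c) ≐ pair(one, c).
Decompose node/2: V ≐ one,  times(W, Q) ≐ Y.
Bind V := one; no other remaining equation mentions V.
Bind Y := times(W, Q); substituting into the one remaining equation that mentions Y gives: times(pair(Q, Q), node(M, T)) ≐ times(W, node(times(pair(c, Q), pair(Q, one)), times(pair(c, times(W, Q)), node(times(W, Q), one)))).
Decompose times/2: pair(c, node(b, b)) ≐ pair(c, Q),  pair(c, P) ≐ pair(c, pair(b, one)).
Decompose pair/2: c ≐ c,  node(b, b) ≐ Q.
Delete trivial equation c ≐ c.
Bind Q := node(b, b); substituting into the one remaining equation that mentions Q gives: times(pair(node(b, b), node(b, b)), node(M, T)) ≐ times(W, node(times(pair(c, node(b, b)), pair(node(b, b), one)), times(pair(c, times(W, node(b, b))), node(times(W, node(b, b)), one)))). Substituting into the earlier binding gives Y := times(W, node(b, b)).
Decompose pair/2: c ≐ c,  P ≐ pair(b, one).
Delete trivial equation c ≐ c.
Bind P := pair(b, one); no other remaining equation mentions P.
Decompose times/2: pair(node(b, b), node(b, b)) ≐ W,  node(M, T) ≐ node(times(pair(c, node(b, b)), pair(node(b, b), one)), times(pair(c, times(W, node(b, b))), node(times(W, node(b, b)), one))).
Bind W := pair(node(b, b), node(b, b)); substituting into the remaining equation gives: node(M, T) ≐ node(times(pair(c, node(b, b)), pair(node(b, b), one)), times(pair(c, times(pair(node(b, b), node(b, b)), node(b, b))), node(times(pair(node(b, b), node(b, b)), node(b, b)), one))). Substituting into the earlier binding gives Y := times(pair(node(b, b), node(b, b)), node(b, b)).
Decompose node/2: M ≐ times(pair(c, node(b, b)), pair(node(b, b), one)),  T ≐ times(pair(c, times(pair(node(b, b), node(b, b)), node(b, b))), node(times(pair(node(b, b), node(b, b)), node(b, b)), one)).
Bind M := times(pair(c, node(b, b)), pair(node(b, b), one)); no other remaining equation mentions M.
Bind T := times(pair(c, times(pair(node(b, b), node(b, b)), node(b, b))), node(times(pair(node(b, b), node(b, b)), node(b, b)), one)).
MGU = { V -> one, Y -> times(pair(node(b, b), node(b, b)), node(b, b)), Q -> node(b, b), P -> pair(b, one), W -> pair(node(b, b), node(b, b)), M -> times(pair(c, node(b, b)), pair(node(b, b), one)), T -> times(pair(c, times(pair(node(b, b), node(b, b)), node(b, b))), node(times(pair(node(b, b), node(b, b)), node(b, b)), one)) }, so W -> pair(node(b, b), node(b, b)).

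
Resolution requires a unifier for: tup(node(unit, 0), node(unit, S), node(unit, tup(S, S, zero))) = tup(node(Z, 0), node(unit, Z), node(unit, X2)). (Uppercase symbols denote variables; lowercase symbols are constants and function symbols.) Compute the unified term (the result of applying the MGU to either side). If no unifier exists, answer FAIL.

Decompose tup/3: node(unit, 0) = node(Z, 0),  node(unit, S) = node(unit, Z),  node(unit, tup(S, S, zero)) = node(unit, X2).
Decompose node/2: unit = Z,  0 = 0.
Bind Z := unit; substituting into the one remaining equation that mentions Z gives: node(unit, S) = node(unit, unit).
Delete trivial equation 0 = 0.
Decompose node/2: unit = unit,  S = unit.
Delete trivial equation unit = unit.
Bind S := unit; substituting into the remaining equation gives: node(unit, tup(unit, unit, zero)) = node(unit, X2).
Decompose node/2: unit = unit,  tup(unit, unit, zero) = X2.
Delete trivial equation unit = unit.
Bind X2 := tup(unit, unit, zero).
Applying the MGU to either side gives tup(node(unit, 0), node(unit, unit), node(unit, tup(unit, unit, zero))).

tup(node(unit, 0), node(unit, unit), node(unit, tup(unit, unit, zero)))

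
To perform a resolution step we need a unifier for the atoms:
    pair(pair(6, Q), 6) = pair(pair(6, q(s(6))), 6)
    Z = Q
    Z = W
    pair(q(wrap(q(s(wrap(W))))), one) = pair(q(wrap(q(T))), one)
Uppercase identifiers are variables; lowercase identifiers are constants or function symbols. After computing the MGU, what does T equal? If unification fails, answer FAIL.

Decompose pair/2: pair(6, Q) = pair(6, q(s(6))),  6 = 6.
Decompose pair/2: 6 = 6,  Q = q(s(6)).
Delete trivial equation 6 = 6.
Bind Q := q(s(6)); substituting into the one remaining equation that mentions Q gives: Z = q(s(6)).
Delete trivial equation 6 = 6.
Bind Z := q(s(6)); substituting into the one remaining equation that mentions Z gives: q(s(6)) = W.
Bind W := q(s(6)); substituting into the remaining equation gives: pair(q(wrap(q(s(wrap(q(s(6))))))), one) = pair(q(wrap(q(T))), one).
Decompose pair/2: q(wrap(q(s(wrap(q(s(6))))))) = q(wrap(q(T))),  one = one.
Decompose q/1: wrap(q(s(wrap(q(s(6)))))) = wrap(q(T)).
Decompose wrap/1: q(s(wrap(q(s(6))))) = q(T).
Decompose q/1: s(wrap(q(s(6)))) = T.
Bind T := s(wrap(q(s(6)))); no other remaining equation mentions T.
Delete trivial equation one = one.
MGU = { Q ↦ q(s(6)), Z ↦ q(s(6)), W ↦ q(s(6)), T ↦ s(wrap(q(s(6)))) }, so T ↦ s(wrap(q(s(6)))).

s(wrap(q(s(6))))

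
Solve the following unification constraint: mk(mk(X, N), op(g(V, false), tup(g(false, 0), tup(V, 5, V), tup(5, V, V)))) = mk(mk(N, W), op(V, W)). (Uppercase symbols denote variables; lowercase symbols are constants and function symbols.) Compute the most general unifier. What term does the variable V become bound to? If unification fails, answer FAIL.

FAIL

Decompose mk/2: mk(X, N) = mk(N, W),  op(g(V, false), tup(g(false, 0), tup(V, 5, V), tup(5, V, V))) = op(V, W).
Decompose mk/2: X = N,  N = W.
Bind X := N; no other remaining equation mentions X.
Bind N := W; no other remaining equation mentions N. Substituting into the earlier binding gives X := W.
Decompose op/2: g(V, false) = V,  tup(g(false, 0), tup(V, 5, V), tup(5, V, V)) = W.
Occurs check fails: V occurs in g(V, false); the equation V = g(V, false) has no finite solution.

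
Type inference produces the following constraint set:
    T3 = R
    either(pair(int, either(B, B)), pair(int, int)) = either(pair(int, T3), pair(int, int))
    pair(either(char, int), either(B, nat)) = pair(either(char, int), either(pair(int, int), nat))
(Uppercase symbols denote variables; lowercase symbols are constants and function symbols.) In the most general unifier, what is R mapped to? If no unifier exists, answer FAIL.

Bind T3 := R; substituting into the one remaining equation that mentions T3 gives: either(pair(int, either(B, B)), pair(int, int)) = either(pair(int, R), pair(int, int)).
Decompose either/2: pair(int, either(B, B)) = pair(int, R),  pair(int, int) = pair(int, int).
Decompose pair/2: int = int,  either(B, B) = R.
Delete trivial equation int = int.
Bind R := either(B, B); no other remaining equation mentions R. Substituting into the earlier binding gives T3 := either(B, B).
Delete trivial equation pair(int, int) = pair(int, int).
Decompose pair/2: either(char, int) = either(char, int),  either(B, nat) = either(pair(int, int), nat).
Delete trivial equation either(char, int) = either(char, int).
Decompose either/2: B = pair(int, int),  nat = nat.
Bind B := pair(int, int); no other remaining equation mentions B. Substituting into the earlier bindings gives T3 := either(pair(int, int), pair(int, int)), R := either(pair(int, int), pair(int, int)).
Delete trivial equation nat = nat.
MGU = { T3 -> either(pair(int, int), pair(int, int)), R -> either(pair(int, int), pair(int, int)), B -> pair(int, int) }, so R -> either(pair(int, int), pair(int, int)).

either(pair(int, int), pair(int, int))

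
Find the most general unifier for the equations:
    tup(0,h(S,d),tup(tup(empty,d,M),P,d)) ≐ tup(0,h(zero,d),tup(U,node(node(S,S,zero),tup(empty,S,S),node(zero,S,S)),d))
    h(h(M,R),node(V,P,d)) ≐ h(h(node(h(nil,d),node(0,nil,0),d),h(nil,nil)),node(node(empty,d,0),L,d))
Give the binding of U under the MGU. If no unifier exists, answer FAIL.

Decompose tup/3: 0 ≐ 0,  h(S,d) ≐ h(zero,d),  tup(tup(empty,d,M),P,d) ≐ tup(U,node(node(S,S,zero),tup(empty,S,S),node(zero,S,S)),d).
Delete trivial equation 0 ≐ 0.
Decompose h/2: S ≐ zero,  d ≐ d.
Bind S := zero; substituting into the one remaining equation that mentions S gives: tup(tup(empty,d,M),P,d) ≐ tup(U,node(node(zero,zero,zero),tup(empty,zero,zero),node(zero,zero,zero)),d).
Delete trivial equation d ≐ d.
Decompose tup/3: tup(empty,d,M) ≐ U,  P ≐ node(node(zero,zero,zero),tup(empty,zero,zero),node(zero,zero,zero)),  d ≐ d.
Bind U := tup(empty,d,M); no other remaining equation mentions U.
Bind P := node(node(zero,zero,zero),tup(empty,zero,zero),node(zero,zero,zero)); substituting into the one remaining equation that mentions P gives: h(h(M,R),node(V,node(node(zero,zero,zero),tup(empty,zero,zero),node(zero,zero,zero)),d)) ≐ h(h(node(h(nil,d),node(0,nil,0),d),h(nil,nil)),node(node(empty,d,0),L,d)).
Delete trivial equation d ≐ d.
Decompose h/2: h(M,R) ≐ h(node(h(nil,d),node(0,nil,0),d),h(nil,nil)),  node(V,node(node(zero,zero,zero),tup(empty,zero,zero),node(zero,zero,zero)),d) ≐ node(node(empty,d,0),L,d).
Decompose h/2: M ≐ node(h(nil,d),node(0,nil,0),d),  R ≐ h(nil,nil).
Bind M := node(h(nil,d),node(0,nil,0),d); no other remaining equation mentions M. Substituting into the earlier binding gives U := tup(empty,d,node(h(nil,d),node(0,nil,0),d)).
Bind R := h(nil,nil); no other remaining equation mentions R.
Decompose node/3: V ≐ node(empty,d,0),  node(node(zero,zero,zero),tup(empty,zero,zero),node(zero,zero,zero)) ≐ L,  d ≐ d.
Bind V := node(empty,d,0); no other remaining equation mentions V.
Bind L := node(node(zero,zero,zero),tup(empty,zero,zero),node(zero,zero,zero)); no other remaining equation mentions L.
Delete trivial equation d ≐ d.
MGU = { S -> zero, U -> tup(empty,d,node(h(nil,d),node(0,nil,0),d)), P -> node(node(zero,zero,zero),tup(empty,zero,zero),node(zero,zero,zero)), M -> node(h(nil,d),node(0,nil,0),d), R -> h(nil,nil), V -> node(empty,d,0), L -> node(node(zero,zero,zero),tup(empty,zero,zero),node(zero,zero,zero)) }, so U -> tup(empty,d,node(h(nil,d),node(0,nil,0),d)).

tup(empty,d,node(h(nil,d),node(0,nil,0),d))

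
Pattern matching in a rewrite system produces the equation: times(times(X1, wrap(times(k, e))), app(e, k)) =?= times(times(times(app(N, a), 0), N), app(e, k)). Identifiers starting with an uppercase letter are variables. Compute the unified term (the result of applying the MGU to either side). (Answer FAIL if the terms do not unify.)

times(times(times(app(wrap(times(k, e)), a), 0), wrap(times(k, e))), app(e, k))

Decompose times/2: times(X1, wrap(times(k, e))) =?= times(times(app(N, a), 0), N),  app(e, k) =?= app(e, k).
Decompose times/2: X1 =?= times(app(N, a), 0),  wrap(times(k, e)) =?= N.
Bind X1 := times(app(N, a), 0); no other remaining equation mentions X1.
Bind N := wrap(times(k, e)); no other remaining equation mentions N. Substituting into the earlier binding gives X1 := times(app(wrap(times(k, e)), a), 0).
Delete trivial equation app(e, k) =?= app(e, k).
Applying the MGU to either side gives times(times(times(app(wrap(times(k, e)), a), 0), wrap(times(k, e))), app(e, k)).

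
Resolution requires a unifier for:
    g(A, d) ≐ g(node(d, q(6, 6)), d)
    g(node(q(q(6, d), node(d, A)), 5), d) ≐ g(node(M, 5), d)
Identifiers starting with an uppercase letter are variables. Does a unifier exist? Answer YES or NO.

Decompose g/2: A ≐ node(d, q(6, 6)),  d ≐ d.
Bind A := node(d, q(6, 6)); substituting into the one remaining equation that mentions A gives: g(node(q(q(6, d), node(d, node(d, q(6, 6)))), 5), d) ≐ g(node(M, 5), d).
Delete trivial equation d ≐ d.
Decompose g/2: node(q(q(6, d), node(d, node(d, q(6, 6)))), 5) ≐ node(M, 5),  d ≐ d.
Decompose node/2: q(q(6, d), node(d, node(d, q(6, 6)))) ≐ M,  5 ≐ 5.
Bind M := q(q(6, d), node(d, node(d, q(6, 6)))); no other remaining equation mentions M.
Delete trivial equation 5 ≐ 5.
Delete trivial equation d ≐ d.
No equations remain and no clash or occurs-check failure arose, so a unifier exists.

YES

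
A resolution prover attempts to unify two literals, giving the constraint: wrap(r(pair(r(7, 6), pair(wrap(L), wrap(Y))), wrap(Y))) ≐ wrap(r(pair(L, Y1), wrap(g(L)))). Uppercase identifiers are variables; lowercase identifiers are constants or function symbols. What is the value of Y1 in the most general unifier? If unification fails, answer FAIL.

Decompose wrap/1: r(pair(r(7, 6), pair(wrap(L), wrap(Y))), wrap(Y)) ≐ r(pair(L, Y1), wrap(g(L))).
Decompose r/2: pair(r(7, 6), pair(wrap(L), wrap(Y))) ≐ pair(L, Y1),  wrap(Y) ≐ wrap(g(L)).
Decompose pair/2: r(7, 6) ≐ L,  pair(wrap(L), wrap(Y)) ≐ Y1.
Bind L := r(7, 6); substituting into the remaining equations gives: pair(wrap(r(7, 6)), wrap(Y)) ≐ Y1,  wrap(Y) ≐ wrap(g(r(7, 6))).
Bind Y1 := pair(wrap(r(7, 6)), wrap(Y)); no other remaining equation mentions Y1.
Decompose wrap/1: Y ≐ g(r(7, 6)).
Bind Y := g(r(7, 6)). Substituting into the earlier binding gives Y1 := pair(wrap(r(7, 6)), wrap(g(r(7, 6)))).
MGU = { L := r(7, 6), Y1 := pair(wrap(r(7, 6)), wrap(g(r(7, 6)))), Y := g(r(7, 6)) }, so Y1 := pair(wrap(r(7, 6)), wrap(g(r(7, 6)))).

pair(wrap(r(7, 6)), wrap(g(r(7, 6))))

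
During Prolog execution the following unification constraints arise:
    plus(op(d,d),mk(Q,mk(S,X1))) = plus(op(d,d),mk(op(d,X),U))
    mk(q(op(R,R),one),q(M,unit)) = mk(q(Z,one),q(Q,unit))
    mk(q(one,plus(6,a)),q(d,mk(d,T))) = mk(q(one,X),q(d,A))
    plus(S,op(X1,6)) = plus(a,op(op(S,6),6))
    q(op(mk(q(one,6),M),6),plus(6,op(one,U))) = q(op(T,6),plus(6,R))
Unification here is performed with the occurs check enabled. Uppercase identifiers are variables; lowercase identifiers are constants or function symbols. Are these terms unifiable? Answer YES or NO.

YES

Decompose plus/2: op(d,d) = op(d,d),  mk(Q,mk(S,X1)) = mk(op(d,X),U).
Delete trivial equation op(d,d) = op(d,d).
Decompose mk/2: Q = op(d,X),  mk(S,X1) = U.
Bind Q := op(d,X); substituting into the one remaining equation that mentions Q gives: mk(q(op(R,R),one),q(M,unit)) = mk(q(Z,one),q(op(d,X),unit)).
Bind U := mk(S,X1); substituting into the one remaining equation that mentions U gives: q(op(mk(q(one,6),M),6),plus(6,op(one,mk(S,X1)))) = q(op(T,6),plus(6,R)).
Decompose mk/2: q(op(R,R),one) = q(Z,one),  q(M,unit) = q(op(d,X),unit).
Decompose q/2: op(R,R) = Z,  one = one.
Bind Z := op(R,R); no other remaining equation mentions Z.
Delete trivial equation one = one.
Decompose q/2: M = op(d,X),  unit = unit.
Bind M := op(d,X); substituting into the one remaining equation that mentions M gives: q(op(mk(q(one,6),op(d,X)),6),plus(6,op(one,mk(S,X1)))) = q(op(T,6),plus(6,R)).
Delete trivial equation unit = unit.
Decompose mk/2: q(one,plus(6,a)) = q(one,X),  q(d,mk(d,T)) = q(d,A).
Decompose q/2: one = one,  plus(6,a) = X.
Delete trivial equation one = one.
Bind X := plus(6,a); substituting into the one remaining equation that mentions X gives: q(op(mk(q(one,6),op(d,plus(6,a))),6),plus(6,op(one,mk(S,X1)))) = q(op(T,6),plus(6,R)). Substituting into the earlier bindings gives Q := op(d,plus(6,a)), M := op(d,plus(6,a)).
Decompose q/2: d = d,  mk(d,T) = A.
Delete trivial equation d = d.
Bind A := mk(d,T); no other remaining equation mentions A.
Decompose plus/2: S = a,  op(X1,6) = op(op(S,6),6).
Bind S := a; substituting into the remaining equations gives: op(X1,6) = op(op(a,6),6),  q(op(mk(q(one,6),op(d,plus(6,a))),6),plus(6,op(one,mk(a,X1)))) = q(op(T,6),plus(6,R)). Substituting into the earlier binding gives U := mk(a,X1).
Decompose op/2: X1 = op(a,6),  6 = 6.
Bind X1 := op(a,6); substituting into the one remaining equation that mentions X1 gives: q(op(mk(q(one,6),op(d,plus(6,a))),6),plus(6,op(one,mk(a,op(a,6))))) = q(op(T,6),plus(6,R)). Substituting into the earlier binding gives U := mk(a,op(a,6)).
Delete trivial equation 6 = 6.
Decompose q/2: op(mk(q(one,6),op(d,plus(6,a))),6) = op(T,6),  plus(6,op(one,mk(a,op(a,6)))) = plus(6,R).
Decompose op/2: mk(q(one,6),op(d,plus(6,a))) = T,  6 = 6.
Bind T := mk(q(one,6),op(d,plus(6,a))); no other remaining equation mentions T. Substituting into the earlier binding gives A := mk(d,mk(q(one,6),op(d,plus(6,a)))).
Delete trivial equation 6 = 6.
Decompose plus/2: 6 = 6,  op(one,mk(a,op(a,6))) = R.
Delete trivial equation 6 = 6.
Bind R := op(one,mk(a,op(a,6))). Substituting into the earlier binding gives Z := op(op(one,mk(a,op(a,6))),op(one,mk(a,op(a,6)))).
No equations remain and no clash or occurs-check failure arose, so a unifier exists.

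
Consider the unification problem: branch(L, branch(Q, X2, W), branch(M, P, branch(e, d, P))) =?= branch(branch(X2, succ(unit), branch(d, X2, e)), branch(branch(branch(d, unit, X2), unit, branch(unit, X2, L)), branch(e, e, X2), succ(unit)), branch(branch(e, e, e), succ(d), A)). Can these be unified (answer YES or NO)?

Decompose branch/3: L =?= branch(X2, succ(unit), branch(d, X2, e)),  branch(Q, X2, W) =?= branch(branch(branch(d, unit, X2), unit, branch(unit, X2, L)), branch(e, e, X2), succ(unit)),  branch(M, P, branch(e, d, P)) =?= branch(branch(e, e, e), succ(d), A).
Bind L := branch(X2, succ(unit), branch(d, X2, e)); substituting into the one remaining equation that mentions L gives: branch(Q, X2, W) =?= branch(branch(branch(d, unit, X2), unit, branch(unit, X2, branch(X2, succ(unit), branch(d, X2, e)))), branch(e, e, X2), succ(unit)).
Decompose branch/3: Q =?= branch(branch(d, unit, X2), unit, branch(unit, X2, branch(X2, succ(unit), branch(d, X2, e)))),  X2 =?= branch(e, e, X2),  W =?= succ(unit).
Bind Q := branch(branch(d, unit, X2), unit, branch(unit, X2, branch(X2, succ(unit), branch(d, X2, e)))); no other remaining equation mentions Q.
Occurs check fails: X2 occurs in branch(e, e, X2); the equation X2 =?= branch(e, e, X2) has no finite solution.

NO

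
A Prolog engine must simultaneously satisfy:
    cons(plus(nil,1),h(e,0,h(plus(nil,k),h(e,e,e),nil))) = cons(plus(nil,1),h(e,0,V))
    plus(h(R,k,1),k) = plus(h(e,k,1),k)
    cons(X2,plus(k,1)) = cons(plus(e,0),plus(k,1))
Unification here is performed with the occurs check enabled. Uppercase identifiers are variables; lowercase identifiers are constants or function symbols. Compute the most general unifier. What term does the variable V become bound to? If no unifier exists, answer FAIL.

Decompose cons/2: plus(nil,1) = plus(nil,1),  h(e,0,h(plus(nil,k),h(e,e,e),nil)) = h(e,0,V).
Delete trivial equation plus(nil,1) = plus(nil,1).
Decompose h/3: e = e,  0 = 0,  h(plus(nil,k),h(e,e,e),nil) = V.
Delete trivial equation e = e.
Delete trivial equation 0 = 0.
Bind V := h(plus(nil,k),h(e,e,e),nil); no other remaining equation mentions V.
Decompose plus/2: h(R,k,1) = h(e,k,1),  k = k.
Decompose h/3: R = e,  k = k,  1 = 1.
Bind R := e; no other remaining equation mentions R.
Delete trivial equation k = k.
Delete trivial equation 1 = 1.
Delete trivial equation k = k.
Decompose cons/2: X2 = plus(e,0),  plus(k,1) = plus(k,1).
Bind X2 := plus(e,0); no other remaining equation mentions X2.
Delete trivial equation plus(k,1) = plus(k,1).
MGU = { V -> h(plus(nil,k),h(e,e,e),nil), R -> e, X2 -> plus(e,0) }, so V -> h(plus(nil,k),h(e,e,e),nil).

h(plus(nil,k),h(e,e,e),nil)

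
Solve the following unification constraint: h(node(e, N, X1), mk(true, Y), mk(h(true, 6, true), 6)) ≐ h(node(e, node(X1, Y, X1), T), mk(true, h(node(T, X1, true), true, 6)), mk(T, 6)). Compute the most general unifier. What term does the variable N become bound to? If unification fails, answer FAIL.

Decompose h/3: node(e, N, X1) ≐ node(e, node(X1, Y, X1), T),  mk(true, Y) ≐ mk(true, h(node(T, X1, true), true, 6)),  mk(h(true, 6, true), 6) ≐ mk(T, 6).
Decompose node/3: e ≐ e,  N ≐ node(X1, Y, X1),  X1 ≐ T.
Delete trivial equation e ≐ e.
Bind N := node(X1, Y, X1); no other remaining equation mentions N.
Bind X1 := T; substituting into the one remaining equation that mentions X1 gives: mk(true, Y) ≐ mk(true, h(node(T, T, true), true, 6)). Substituting into the earlier binding gives N := node(T, Y, T).
Decompose mk/2: true ≐ true,  Y ≐ h(node(T, T, true), true, 6).
Delete trivial equation true ≐ true.
Bind Y := h(node(T, T, true), true, 6); no other remaining equation mentions Y. Substituting into the earlier binding gives N := node(T, h(node(T, T, true), true, 6), T).
Decompose mk/2: h(true, 6, true) ≐ T,  6 ≐ 6.
Bind T := h(true, 6, true); no other remaining equation mentions T. Substituting into the earlier bindings gives N := node(h(true, 6, true), h(node(h(true, 6, true), h(true, 6, true), true), true, 6), h(true, 6, true)), X1 := h(true, 6, true), Y := h(node(h(true, 6, true), h(true, 6, true), true), true, 6).
Delete trivial equation 6 ≐ 6.
MGU = { N := node(h(true, 6, true), h(node(h(true, 6, true), h(true, 6, true), true), true, 6), h(true, 6, true)), X1 := h(true, 6, true), Y := h(node(h(true, 6, true), h(true, 6, true), true), true, 6), T := h(true, 6, true) }, so N := node(h(true, 6, true), h(node(h(true, 6, true), h(true, 6, true), true), true, 6), h(true, 6, true)).

node(h(true, 6, true), h(node(h(true, 6, true), h(true, 6, true), true), true, 6), h(true, 6, true))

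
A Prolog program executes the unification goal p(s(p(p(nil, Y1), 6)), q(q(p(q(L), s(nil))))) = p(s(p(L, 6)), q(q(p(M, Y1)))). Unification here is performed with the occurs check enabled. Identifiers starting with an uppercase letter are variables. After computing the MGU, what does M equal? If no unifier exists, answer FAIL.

Decompose p/2: s(p(p(nil, Y1), 6)) = s(p(L, 6)),  q(q(p(q(L), s(nil)))) = q(q(p(M, Y1))).
Decompose s/1: p(p(nil, Y1), 6) = p(L, 6).
Decompose p/2: p(nil, Y1) = L,  6 = 6.
Bind L := p(nil, Y1); substituting into the one remaining equation that mentions L gives: q(q(p(q(p(nil, Y1)), s(nil)))) = q(q(p(M, Y1))).
Delete trivial equation 6 = 6.
Decompose q/1: q(p(q(p(nil, Y1)), s(nil))) = q(p(M, Y1)).
Decompose q/1: p(q(p(nil, Y1)), s(nil)) = p(M, Y1).
Decompose p/2: q(p(nil, Y1)) = M,  s(nil) = Y1.
Bind M := q(p(nil, Y1)); no other remaining equation mentions M.
Bind Y1 := s(nil). Substituting into the earlier bindings gives L := p(nil, s(nil)), M := q(p(nil, s(nil))).
MGU = { L -> p(nil, s(nil)), M -> q(p(nil, s(nil))), Y1 -> s(nil) }, so M -> q(p(nil, s(nil))).

q(p(nil, s(nil)))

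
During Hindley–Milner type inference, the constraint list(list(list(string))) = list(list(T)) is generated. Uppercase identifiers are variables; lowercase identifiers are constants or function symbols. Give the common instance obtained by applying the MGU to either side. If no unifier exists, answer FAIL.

list(list(list(string)))

Decompose list/1: list(list(string)) = list(T).
Decompose list/1: list(string) = T.
Bind T := list(string).
Applying the MGU to either side gives list(list(list(string))).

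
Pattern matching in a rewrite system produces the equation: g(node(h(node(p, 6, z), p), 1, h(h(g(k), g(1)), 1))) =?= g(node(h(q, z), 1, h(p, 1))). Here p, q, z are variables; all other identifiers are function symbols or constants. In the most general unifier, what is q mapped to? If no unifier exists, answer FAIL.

Decompose g/1: node(h(node(p, 6, z), p), 1, h(h(g(k), g(1)), 1)) =?= node(h(q, z), 1, h(p, 1)).
Decompose node/3: h(node(p, 6, z), p) =?= h(q, z),  1 =?= 1,  h(h(g(k), g(1)), 1) =?= h(p, 1).
Decompose h/2: node(p, 6, z) =?= q,  p =?= z.
Bind q := node(p, 6, z); no other remaining equation mentions q.
Bind p := z; substituting into the one remaining equation that mentions p gives: h(h(g(k), g(1)), 1) =?= h(z, 1). Substituting into the earlier binding gives q := node(z, 6, z).
Delete trivial equation 1 =?= 1.
Decompose h/2: h(g(k), g(1)) =?= z,  1 =?= 1.
Bind z := h(g(k), g(1)); no other remaining equation mentions z. Substituting into the earlier bindings gives q := node(h(g(k), g(1)), 6, h(g(k), g(1))), p := h(g(k), g(1)).
Delete trivial equation 1 =?= 1.
MGU = { q := node(h(g(k), g(1)), 6, h(g(k), g(1))), p := h(g(k), g(1)), z := h(g(k), g(1)) }, so q := node(h(g(k), g(1)), 6, h(g(k), g(1))).

node(h(g(k), g(1)), 6, h(g(k), g(1)))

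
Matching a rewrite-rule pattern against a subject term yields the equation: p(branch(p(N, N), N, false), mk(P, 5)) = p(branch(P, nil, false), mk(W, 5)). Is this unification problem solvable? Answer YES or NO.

YES

Decompose p/2: branch(p(N, N), N, false) = branch(P, nil, false),  mk(P, 5) = mk(W, 5).
Decompose branch/3: p(N, N) = P,  N = nil,  false = false.
Bind P := p(N, N); substituting into the one remaining equation that mentions P gives: mk(p(N, N), 5) = mk(W, 5).
Bind N := nil; substituting into the one remaining equation that mentions N gives: mk(p(nil, nil), 5) = mk(W, 5). Substituting into the earlier binding gives P := p(nil, nil).
Delete trivial equation false = false.
Decompose mk/2: p(nil, nil) = W,  5 = 5.
Bind W := p(nil, nil); no other remaining equation mentions W.
Delete trivial equation 5 = 5.
No equations remain and no clash or occurs-check failure arose, so a unifier exists.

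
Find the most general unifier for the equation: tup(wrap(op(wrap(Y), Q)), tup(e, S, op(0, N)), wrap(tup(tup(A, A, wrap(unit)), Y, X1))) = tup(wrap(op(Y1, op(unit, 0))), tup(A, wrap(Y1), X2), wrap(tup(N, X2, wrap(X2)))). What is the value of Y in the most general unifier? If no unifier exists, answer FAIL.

op(0, tup(e, e, wrap(unit)))

Decompose tup/3: wrap(op(wrap(Y), Q)) = wrap(op(Y1, op(unit, 0))),  tup(e, S, op(0, N)) = tup(A, wrap(Y1), X2),  wrap(tup(tup(A, A, wrap(unit)), Y, X1)) = wrap(tup(N, X2, wrap(X2))).
Decompose wrap/1: op(wrap(Y), Q) = op(Y1, op(unit, 0)).
Decompose op/2: wrap(Y) = Y1,  Q = op(unit, 0).
Bind Y1 := wrap(Y); substituting into the one remaining equation that mentions Y1 gives: tup(e, S, op(0, N)) = tup(A, wrap(wrap(Y)), X2).
Bind Q := op(unit, 0); no other remaining equation mentions Q.
Decompose tup/3: e = A,  S = wrap(wrap(Y)),  op(0, N) = X2.
Bind A := e; substituting into the one remaining equation that mentions A gives: wrap(tup(tup(e, e, wrap(unit)), Y, X1)) = wrap(tup(N, X2, wrap(X2))).
Bind S := wrap(wrap(Y)); no other remaining equation mentions S.
Bind X2 := op(0, N); substituting into the remaining equation gives: wrap(tup(tup(e, e, wrap(unit)), Y, X1)) = wrap(tup(N, op(0, N), wrap(op(0, N)))).
Decompose wrap/1: tup(tup(e, e, wrap(unit)), Y, X1) = tup(N, op(0, N), wrap(op(0, N))).
Decompose tup/3: tup(e, e, wrap(unit)) = N,  Y = op(0, N),  X1 = wrap(op(0, N)).
Bind N := tup(e, e, wrap(unit)); substituting into the remaining equations gives: Y = op(0, tup(e, e, wrap(unit))),  X1 = wrap(op(0, tup(e, e, wrap(unit)))). Substituting into the earlier binding gives X2 := op(0, tup(e, e, wrap(unit))).
Bind Y := op(0, tup(e, e, wrap(unit))); no other remaining equation mentions Y. Substituting into the earlier bindings gives Y1 := wrap(op(0, tup(e, e, wrap(unit)))), S := wrap(wrap(op(0, tup(e, e, wrap(unit))))).
Bind X1 := wrap(op(0, tup(e, e, wrap(unit)))).
MGU = { Y1 -> wrap(op(0, tup(e, e, wrap(unit)))), Q -> op(unit, 0), A -> e, S -> wrap(wrap(op(0, tup(e, e, wrap(unit))))), X2 -> op(0, tup(e, e, wrap(unit))), N -> tup(e, e, wrap(unit)), Y -> op(0, tup(e, e, wrap(unit))), X1 -> wrap(op(0, tup(e, e, wrap(unit)))) }, so Y -> op(0, tup(e, e, wrap(unit))).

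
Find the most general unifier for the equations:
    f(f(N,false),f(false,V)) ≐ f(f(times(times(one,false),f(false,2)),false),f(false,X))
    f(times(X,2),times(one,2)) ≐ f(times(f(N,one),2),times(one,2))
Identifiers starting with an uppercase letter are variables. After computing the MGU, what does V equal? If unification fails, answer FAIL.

f(times(times(one,false),f(false,2)),one)

Decompose f/2: f(N,false) ≐ f(times(times(one,false),f(false,2)),false),  f(false,V) ≐ f(false,X).
Decompose f/2: N ≐ times(times(one,false),f(false,2)),  false ≐ false.
Bind N := times(times(one,false),f(false,2)); substituting into the one remaining equation that mentions N gives: f(times(X,2),times(one,2)) ≐ f(times(f(times(times(one,false),f(false,2)),one),2),times(one,2)).
Delete trivial equation false ≐ false.
Decompose f/2: false ≐ false,  V ≐ X.
Delete trivial equation false ≐ false.
Bind V := X; no other remaining equation mentions V.
Decompose f/2: times(X,2) ≐ times(f(times(times(one,false),f(false,2)),one),2),  times(one,2) ≐ times(one,2).
Decompose times/2: X ≐ f(times(times(one,false),f(false,2)),one),  2 ≐ 2.
Bind X := f(times(times(one,false),f(false,2)),one); no other remaining equation mentions X. Substituting into the earlier binding gives V := f(times(times(one,false),f(false,2)),one).
Delete trivial equation 2 ≐ 2.
Delete trivial equation times(one,2) ≐ times(one,2).
MGU = { N -> times(times(one,false),f(false,2)), V -> f(times(times(one,false),f(false,2)),one), X -> f(times(times(one,false),f(false,2)),one) }, so V -> f(times(times(one,false),f(false,2)),one).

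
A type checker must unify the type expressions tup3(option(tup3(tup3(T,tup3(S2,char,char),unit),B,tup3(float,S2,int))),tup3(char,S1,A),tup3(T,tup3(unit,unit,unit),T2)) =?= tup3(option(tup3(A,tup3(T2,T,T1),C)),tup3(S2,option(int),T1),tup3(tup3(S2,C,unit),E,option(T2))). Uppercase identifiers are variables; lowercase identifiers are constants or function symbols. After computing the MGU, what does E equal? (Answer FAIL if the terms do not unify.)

Decompose tup3/3: option(tup3(tup3(T,tup3(S2,char,char),unit),B,tup3(float,S2,int))) =?= option(tup3(A,tup3(T2,T,T1),C)),  tup3(char,S1,A) =?= tup3(S2,option(int),T1),  tup3(T,tup3(unit,unit,unit),T2) =?= tup3(tup3(S2,C,unit),E,option(T2)).
Decompose option/1: tup3(tup3(T,tup3(S2,char,char),unit),B,tup3(float,S2,int)) =?= tup3(A,tup3(T2,T,T1),C).
Decompose tup3/3: tup3(T,tup3(S2,char,char),unit) =?= A,  B =?= tup3(T2,T,T1),  tup3(float,S2,int) =?= C.
Bind A := tup3(T,tup3(S2,char,char),unit); substituting into the one remaining equation that mentions A gives: tup3(char,S1,tup3(T,tup3(S2,char,char),unit)) =?= tup3(S2,option(int),T1).
Bind B := tup3(T2,T,T1); no other remaining equation mentions B.
Bind C := tup3(float,S2,int); substituting into the one remaining equation that mentions C gives: tup3(T,tup3(unit,unit,unit),T2) =?= tup3(tup3(S2,tup3(float,S2,int),unit),E,option(T2)).
Decompose tup3/3: char =?= S2,  S1 =?= option(int),  tup3(T,tup3(S2,char,char),unit) =?= T1.
Bind S2 := char; substituting into the 2 remaining equations that mention S2 gives: tup3(T,tup3(char,char,char),unit) =?= T1,  tup3(T,tup3(unit,unit,unit),T2) =?= tup3(tup3(char,tup3(float,char,int),unit),E,option(T2)). Substituting into the earlier bindings gives A := tup3(T,tup3(char,char,char),unit), C := tup3(float,char,int).
Bind S1 := option(int); no other remaining equation mentions S1.
Bind T1 := tup3(T,tup3(char,char,char),unit); no other remaining equation mentions T1. Substituting into the earlier binding gives B := tup3(T2,T,tup3(T,tup3(char,char,char),unit)).
Decompose tup3/3: T =?= tup3(char,tup3(float,char,int),unit),  tup3(unit,unit,unit) =?= E,  T2 =?= option(T2).
Bind T := tup3(char,tup3(float,char,int),unit); no other remaining equation mentions T. Substituting into the earlier bindings gives A := tup3(tup3(char,tup3(float,char,int),unit),tup3(char,char,char),unit), B := tup3(T2,tup3(char,tup3(float,char,int),unit),tup3(tup3(char,tup3(float,char,int),unit),tup3(char,char,char),unit)), T1 := tup3(tup3(char,tup3(float,char,int),unit),tup3(char,char,char),unit).
Bind E := tup3(unit,unit,unit); no other remaining equation mentions E.
Occurs check fails: T2 occurs in option(T2); the equation T2 =?= option(T2) has no finite solution.

FAIL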